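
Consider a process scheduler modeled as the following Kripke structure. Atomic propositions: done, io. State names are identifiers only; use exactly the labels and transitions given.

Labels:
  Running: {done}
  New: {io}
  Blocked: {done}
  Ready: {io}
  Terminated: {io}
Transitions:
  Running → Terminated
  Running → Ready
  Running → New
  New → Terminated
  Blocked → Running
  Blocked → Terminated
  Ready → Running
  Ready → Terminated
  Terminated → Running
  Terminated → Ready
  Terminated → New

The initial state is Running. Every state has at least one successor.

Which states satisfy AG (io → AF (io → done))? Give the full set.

States satisfying io → AF (io → done): {Running, Blocked}.
States satisfying AG (io → AF (io → done)): ∅.

none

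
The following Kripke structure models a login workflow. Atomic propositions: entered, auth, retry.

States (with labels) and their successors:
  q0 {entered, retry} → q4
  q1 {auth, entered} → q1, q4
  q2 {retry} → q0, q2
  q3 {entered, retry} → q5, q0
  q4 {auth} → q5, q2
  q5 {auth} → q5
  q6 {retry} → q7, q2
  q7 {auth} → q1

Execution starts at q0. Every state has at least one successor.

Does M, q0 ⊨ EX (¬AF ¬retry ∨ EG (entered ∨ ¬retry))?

Yes

States satisfying ¬AF ¬retry ∨ EG (entered ∨ ¬retry): {q0, q1, q2, q3, q4, q5, q6, q7}.
States satisfying EX (¬AF ¬retry ∨ EG (entered ∨ ¬retry)): {q0, q1, q2, q3, q4, q5, q6, q7}.
q0 ∈ Sat(EX (¬AF ¬retry ∨ EG (entered ∨ ¬retry))).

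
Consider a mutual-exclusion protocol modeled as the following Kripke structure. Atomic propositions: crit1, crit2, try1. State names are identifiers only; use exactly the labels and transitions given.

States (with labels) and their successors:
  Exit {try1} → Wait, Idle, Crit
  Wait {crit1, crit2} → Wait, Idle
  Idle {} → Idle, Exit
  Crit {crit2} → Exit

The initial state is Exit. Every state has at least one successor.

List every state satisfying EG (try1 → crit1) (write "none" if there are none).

States satisfying try1 → crit1: {Wait, Idle, Crit}.
States satisfying EG (try1 → crit1): {Wait, Idle}.

{Wait, Idle}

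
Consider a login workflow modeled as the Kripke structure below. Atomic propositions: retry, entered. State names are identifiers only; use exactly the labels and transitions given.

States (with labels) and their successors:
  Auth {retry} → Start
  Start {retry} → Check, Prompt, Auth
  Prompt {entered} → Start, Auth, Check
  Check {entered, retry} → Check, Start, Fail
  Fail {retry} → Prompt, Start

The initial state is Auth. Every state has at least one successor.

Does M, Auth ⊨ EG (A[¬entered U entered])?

States satisfying A[¬entered U entered]: {Prompt, Check}.
States satisfying EG (A[¬entered U entered]): {Prompt, Check}.
No suitable path/successor from Auth witnesses the formula.
Auth ∉ Sat(EG (A[¬entered U entered])).

Does not hold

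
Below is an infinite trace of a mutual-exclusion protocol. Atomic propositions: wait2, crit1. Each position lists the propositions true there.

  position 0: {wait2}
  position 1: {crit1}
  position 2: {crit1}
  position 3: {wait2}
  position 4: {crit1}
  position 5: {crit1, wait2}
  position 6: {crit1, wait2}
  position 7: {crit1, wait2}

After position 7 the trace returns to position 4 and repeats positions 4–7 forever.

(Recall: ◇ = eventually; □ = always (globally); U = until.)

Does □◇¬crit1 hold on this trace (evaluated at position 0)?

Does not hold

◇¬crit1 must hold at every position from 0 onward. It fails at position 4, so □◇¬crit1 is false.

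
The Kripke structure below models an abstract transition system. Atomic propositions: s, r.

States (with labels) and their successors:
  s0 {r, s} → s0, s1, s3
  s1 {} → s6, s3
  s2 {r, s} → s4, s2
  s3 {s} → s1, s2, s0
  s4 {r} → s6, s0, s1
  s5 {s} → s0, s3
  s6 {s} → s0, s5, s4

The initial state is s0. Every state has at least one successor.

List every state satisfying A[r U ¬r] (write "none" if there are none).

{s1, s3, s5, s6}

States satisfying r: {s0, s2, s4}.
States satisfying ¬r: {s1, s3, s5, s6}.
States satisfying A[r U ¬r]: {s1, s3, s5, s6}.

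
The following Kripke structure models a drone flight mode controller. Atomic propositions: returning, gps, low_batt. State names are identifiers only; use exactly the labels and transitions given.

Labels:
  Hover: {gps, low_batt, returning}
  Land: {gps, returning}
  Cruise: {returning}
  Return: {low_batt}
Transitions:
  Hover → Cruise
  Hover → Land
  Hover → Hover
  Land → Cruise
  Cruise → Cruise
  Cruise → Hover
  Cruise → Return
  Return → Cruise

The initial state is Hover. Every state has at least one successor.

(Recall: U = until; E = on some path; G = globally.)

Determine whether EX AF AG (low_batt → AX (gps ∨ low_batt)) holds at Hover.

No

States satisfying AF AG (low_batt → AX (gps ∨ low_batt)): ∅.
States satisfying EX AF AG (low_batt → AX (gps ∨ low_batt)): ∅.
No suitable path/successor from Hover witnesses the formula.
Hover ∉ Sat(EX AF AG (low_batt → AX (gps ∨ low_batt))).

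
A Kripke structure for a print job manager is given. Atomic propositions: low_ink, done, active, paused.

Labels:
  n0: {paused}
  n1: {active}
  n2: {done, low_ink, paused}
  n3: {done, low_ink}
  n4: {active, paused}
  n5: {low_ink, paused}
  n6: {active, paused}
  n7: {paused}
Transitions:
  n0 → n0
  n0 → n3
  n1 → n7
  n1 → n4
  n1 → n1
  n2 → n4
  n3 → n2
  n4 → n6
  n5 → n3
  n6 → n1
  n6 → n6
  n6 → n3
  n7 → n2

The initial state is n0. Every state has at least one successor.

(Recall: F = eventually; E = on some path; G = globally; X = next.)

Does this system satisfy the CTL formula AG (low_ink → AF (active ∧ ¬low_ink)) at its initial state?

States satisfying low_ink → AF (active ∧ ¬low_ink): {n0, n1, n2, n3, n4, n5, n6, n7}.
States satisfying AG (low_ink → AF (active ∧ ¬low_ink)): {n0, n1, n2, n3, n4, n5, n6, n7}.
Every state reachable from n0 satisfies low_ink → AF (active ∧ ¬low_ink).
n0 ∈ Sat(AG (low_ink → AF (active ∧ ¬low_ink))).

Satisfied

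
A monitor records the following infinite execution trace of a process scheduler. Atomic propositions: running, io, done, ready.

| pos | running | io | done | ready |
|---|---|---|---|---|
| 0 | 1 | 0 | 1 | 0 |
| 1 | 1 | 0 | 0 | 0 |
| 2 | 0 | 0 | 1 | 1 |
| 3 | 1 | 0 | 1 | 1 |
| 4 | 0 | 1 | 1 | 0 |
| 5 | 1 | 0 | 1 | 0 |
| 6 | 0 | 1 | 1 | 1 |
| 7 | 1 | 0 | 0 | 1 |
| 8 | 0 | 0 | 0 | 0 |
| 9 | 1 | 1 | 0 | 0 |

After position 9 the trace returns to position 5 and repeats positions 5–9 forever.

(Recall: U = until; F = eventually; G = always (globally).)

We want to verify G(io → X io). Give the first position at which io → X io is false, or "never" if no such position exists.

Check io → X io at each position in order: 0 ✓, 1 ✓, 2 ✓, 3 ✓.
At position 4 the labels are {done, io} and the next position 5 has {done, running}, so io → X io is false there. This is the first violation.

4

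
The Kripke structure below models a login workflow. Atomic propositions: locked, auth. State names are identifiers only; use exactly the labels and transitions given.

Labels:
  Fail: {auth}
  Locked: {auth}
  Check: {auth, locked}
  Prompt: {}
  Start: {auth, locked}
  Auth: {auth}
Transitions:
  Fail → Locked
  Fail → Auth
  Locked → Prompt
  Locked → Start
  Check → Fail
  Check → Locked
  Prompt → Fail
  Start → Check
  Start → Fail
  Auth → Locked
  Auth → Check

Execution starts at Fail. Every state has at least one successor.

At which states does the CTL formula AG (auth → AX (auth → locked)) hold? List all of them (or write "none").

States satisfying auth → AX (auth → locked): {Locked, Prompt}.
States satisfying AG (auth → AX (auth → locked)): ∅.

none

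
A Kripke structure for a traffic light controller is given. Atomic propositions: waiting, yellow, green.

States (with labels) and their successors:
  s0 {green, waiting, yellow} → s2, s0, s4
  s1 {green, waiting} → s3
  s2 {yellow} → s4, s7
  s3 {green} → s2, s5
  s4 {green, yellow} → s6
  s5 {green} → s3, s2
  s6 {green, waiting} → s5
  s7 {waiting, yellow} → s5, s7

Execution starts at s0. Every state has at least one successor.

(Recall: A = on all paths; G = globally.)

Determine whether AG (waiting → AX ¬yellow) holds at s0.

States satisfying waiting → AX ¬yellow: {s1, s2, s3, s4, s5, s6}.
States satisfying AG (waiting → AX ¬yellow): ∅.
s0 is reachable from s0 and violates waiting → AX ¬yellow, so AG fails at s0.
s0 ∉ Sat(AG (waiting → AX ¬yellow)).

Violated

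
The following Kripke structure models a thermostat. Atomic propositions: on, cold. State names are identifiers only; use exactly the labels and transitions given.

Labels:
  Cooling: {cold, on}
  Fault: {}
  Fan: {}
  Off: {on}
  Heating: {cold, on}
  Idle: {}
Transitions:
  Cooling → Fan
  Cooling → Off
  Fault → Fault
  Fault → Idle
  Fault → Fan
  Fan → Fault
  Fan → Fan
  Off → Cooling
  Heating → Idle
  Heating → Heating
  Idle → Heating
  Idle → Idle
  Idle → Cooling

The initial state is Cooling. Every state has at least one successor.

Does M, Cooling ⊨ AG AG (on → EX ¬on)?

Violated

States satisfying AG (on → EX ¬on): ∅.
States satisfying AG AG (on → EX ¬on): ∅.
Cooling is reachable from Cooling and violates AG (on → EX ¬on), so AG fails at Cooling.
Cooling ∉ Sat(AG AG (on → EX ¬on)).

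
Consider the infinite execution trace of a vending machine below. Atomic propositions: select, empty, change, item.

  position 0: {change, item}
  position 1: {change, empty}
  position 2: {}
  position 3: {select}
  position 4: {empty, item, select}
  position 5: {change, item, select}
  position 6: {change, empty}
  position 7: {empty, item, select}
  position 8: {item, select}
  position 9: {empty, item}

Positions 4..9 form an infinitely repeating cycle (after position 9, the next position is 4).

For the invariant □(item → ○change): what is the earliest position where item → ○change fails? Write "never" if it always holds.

7

Check item → ○change at each position in order: 0 ✓, 1 ✓, 2 ✓, 3 ✓, 4 ✓, 5 ✓, 6 ✓.
At position 7 the labels are {empty, item, select} and the next position 8 has {item, select}, so item → ○change is false there. This is the first violation.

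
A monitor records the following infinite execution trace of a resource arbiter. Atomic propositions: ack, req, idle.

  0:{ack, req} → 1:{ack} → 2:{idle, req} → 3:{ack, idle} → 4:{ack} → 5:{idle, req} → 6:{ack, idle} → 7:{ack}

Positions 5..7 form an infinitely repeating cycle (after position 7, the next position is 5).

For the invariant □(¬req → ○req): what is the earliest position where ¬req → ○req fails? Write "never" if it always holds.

Check ¬req → ○req at each position in order: 0 ✓, 1 ✓, 2 ✓.
At position 3 the labels are {ack, idle} and the next position 4 has {ack}, so ¬req → ○req is false there. This is the first violation.

3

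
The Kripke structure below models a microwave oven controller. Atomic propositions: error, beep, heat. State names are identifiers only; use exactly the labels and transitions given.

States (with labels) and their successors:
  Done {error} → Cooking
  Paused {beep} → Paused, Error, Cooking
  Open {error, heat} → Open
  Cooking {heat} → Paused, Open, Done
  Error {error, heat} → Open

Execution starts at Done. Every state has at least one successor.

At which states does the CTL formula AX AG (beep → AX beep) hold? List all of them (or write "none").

States satisfying AG (beep → AX beep): {Open, Error}.
States satisfying AX AG (beep → AX beep): {Open, Error}.

{Open, Error}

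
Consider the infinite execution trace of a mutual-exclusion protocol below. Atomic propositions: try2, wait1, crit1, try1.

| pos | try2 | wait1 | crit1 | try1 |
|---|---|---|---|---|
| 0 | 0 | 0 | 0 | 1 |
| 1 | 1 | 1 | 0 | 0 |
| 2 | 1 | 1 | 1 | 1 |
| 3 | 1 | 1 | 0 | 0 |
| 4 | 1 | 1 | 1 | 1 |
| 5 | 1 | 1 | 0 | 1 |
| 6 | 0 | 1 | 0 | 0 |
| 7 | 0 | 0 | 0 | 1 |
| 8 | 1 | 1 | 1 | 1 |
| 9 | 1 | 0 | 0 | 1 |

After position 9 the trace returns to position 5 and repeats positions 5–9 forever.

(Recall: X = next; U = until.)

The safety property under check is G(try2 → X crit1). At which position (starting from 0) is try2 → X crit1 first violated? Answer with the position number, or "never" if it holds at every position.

Check try2 → X crit1 at each position in order: 0 ✓, 1 ✓.
At position 2 the labels are {crit1, try1, try2, wait1} and the next position 3 has {try2, wait1}, so try2 → X crit1 is false there. This is the first violation.

2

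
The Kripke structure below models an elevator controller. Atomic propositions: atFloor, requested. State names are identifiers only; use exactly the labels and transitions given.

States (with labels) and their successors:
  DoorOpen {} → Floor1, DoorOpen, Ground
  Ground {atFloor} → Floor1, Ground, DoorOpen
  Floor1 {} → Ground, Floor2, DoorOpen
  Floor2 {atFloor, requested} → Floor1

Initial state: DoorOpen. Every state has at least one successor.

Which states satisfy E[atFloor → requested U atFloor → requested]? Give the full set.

States satisfying atFloor → requested: {DoorOpen, Floor1, Floor2}.
States satisfying E[atFloor → requested U atFloor → requested]: {DoorOpen, Floor1, Floor2}.

{DoorOpen, Floor1, Floor2}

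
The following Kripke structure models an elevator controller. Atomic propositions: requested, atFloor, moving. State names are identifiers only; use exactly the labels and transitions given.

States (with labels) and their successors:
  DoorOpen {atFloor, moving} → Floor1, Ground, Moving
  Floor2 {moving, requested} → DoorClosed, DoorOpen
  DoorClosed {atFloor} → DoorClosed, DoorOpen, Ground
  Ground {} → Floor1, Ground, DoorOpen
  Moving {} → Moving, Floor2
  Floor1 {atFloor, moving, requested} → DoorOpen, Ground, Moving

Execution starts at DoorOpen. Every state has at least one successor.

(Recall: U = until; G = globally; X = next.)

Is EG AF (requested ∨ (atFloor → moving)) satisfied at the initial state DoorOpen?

States satisfying AF (requested ∨ (atFloor → moving)): {DoorOpen, Floor2, Ground, Moving, Floor1}.
States satisfying EG AF (requested ∨ (atFloor → moving)): {DoorOpen, Floor2, Ground, Moving, Floor1}.
DoorOpen ∈ Sat(EG AF (requested ∨ (atFloor → moving))).

Holds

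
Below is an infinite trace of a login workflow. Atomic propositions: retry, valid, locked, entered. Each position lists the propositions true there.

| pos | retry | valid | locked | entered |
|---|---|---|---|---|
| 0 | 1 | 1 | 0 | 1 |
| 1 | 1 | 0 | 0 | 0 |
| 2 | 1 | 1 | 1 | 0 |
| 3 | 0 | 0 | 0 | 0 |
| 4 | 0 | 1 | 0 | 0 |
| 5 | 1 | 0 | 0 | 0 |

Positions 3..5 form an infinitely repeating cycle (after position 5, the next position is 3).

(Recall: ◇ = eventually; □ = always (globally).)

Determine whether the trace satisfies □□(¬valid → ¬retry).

□(¬valid → ¬retry) must hold at every position from 0 onward. It fails at position 0, so □□(¬valid → ¬retry) is false.

Violated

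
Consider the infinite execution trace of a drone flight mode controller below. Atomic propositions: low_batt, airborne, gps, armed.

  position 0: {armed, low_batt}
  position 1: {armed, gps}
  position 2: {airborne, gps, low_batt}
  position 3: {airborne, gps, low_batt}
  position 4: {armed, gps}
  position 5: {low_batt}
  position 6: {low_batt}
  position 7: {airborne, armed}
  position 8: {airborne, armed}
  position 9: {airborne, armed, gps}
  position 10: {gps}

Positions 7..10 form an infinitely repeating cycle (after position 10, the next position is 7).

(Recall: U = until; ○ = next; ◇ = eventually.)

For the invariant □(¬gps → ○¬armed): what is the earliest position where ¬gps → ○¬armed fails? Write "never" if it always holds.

0

At position 0 the labels are {armed, low_batt} and the next position 1 has {armed, gps}, so ¬gps → ○¬armed is false there. This is the first violation.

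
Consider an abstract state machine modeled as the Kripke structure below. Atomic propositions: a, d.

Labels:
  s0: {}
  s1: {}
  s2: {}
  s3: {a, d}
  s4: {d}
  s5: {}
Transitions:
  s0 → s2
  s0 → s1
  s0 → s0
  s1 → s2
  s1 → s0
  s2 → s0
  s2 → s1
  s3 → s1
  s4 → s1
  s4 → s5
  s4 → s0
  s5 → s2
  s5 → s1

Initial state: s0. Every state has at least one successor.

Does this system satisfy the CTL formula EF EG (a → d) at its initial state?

Holds

States satisfying EG (a → d): {s0, s1, s2, s3, s4, s5}.
States satisfying EF EG (a → d): {s0, s1, s2, s3, s4, s5}.
Some path from s0 reaches a state where EG (a → d) holds.
s0 ∈ Sat(EF EG (a → d)).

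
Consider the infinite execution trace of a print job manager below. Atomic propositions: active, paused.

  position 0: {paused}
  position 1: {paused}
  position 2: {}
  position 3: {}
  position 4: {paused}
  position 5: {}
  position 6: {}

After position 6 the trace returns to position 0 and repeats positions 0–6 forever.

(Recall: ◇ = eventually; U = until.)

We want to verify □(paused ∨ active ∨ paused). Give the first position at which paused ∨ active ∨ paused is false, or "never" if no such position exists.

Check paused ∨ active ∨ paused at each position in order: 0 ✓, 1 ✓.
At position 2 the labels are {}, so paused ∨ active ∨ paused is false there. This is the first violation.

2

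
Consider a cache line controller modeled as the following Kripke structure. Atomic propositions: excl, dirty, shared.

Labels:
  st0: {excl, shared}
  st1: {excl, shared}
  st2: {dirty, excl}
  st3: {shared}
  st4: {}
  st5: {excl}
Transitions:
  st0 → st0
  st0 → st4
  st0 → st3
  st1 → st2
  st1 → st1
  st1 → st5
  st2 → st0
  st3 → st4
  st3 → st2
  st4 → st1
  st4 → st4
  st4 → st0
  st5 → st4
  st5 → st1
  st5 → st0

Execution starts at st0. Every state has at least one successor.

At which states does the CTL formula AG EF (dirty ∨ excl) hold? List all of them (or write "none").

States satisfying EF (dirty ∨ excl): {st0, st1, st2, st3, st4, st5}.
States satisfying AG EF (dirty ∨ excl): {st0, st1, st2, st3, st4, st5}.

{st0, st1, st2, st3, st4, st5}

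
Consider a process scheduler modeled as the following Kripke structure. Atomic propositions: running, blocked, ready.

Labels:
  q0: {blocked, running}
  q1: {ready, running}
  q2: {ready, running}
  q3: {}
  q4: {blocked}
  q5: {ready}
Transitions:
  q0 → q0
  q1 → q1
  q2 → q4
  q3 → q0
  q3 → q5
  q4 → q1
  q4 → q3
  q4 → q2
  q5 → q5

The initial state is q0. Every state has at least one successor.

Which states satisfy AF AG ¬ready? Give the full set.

{q0}

States satisfying AG ¬ready: {q0}.
States satisfying AF AG ¬ready: {q0}.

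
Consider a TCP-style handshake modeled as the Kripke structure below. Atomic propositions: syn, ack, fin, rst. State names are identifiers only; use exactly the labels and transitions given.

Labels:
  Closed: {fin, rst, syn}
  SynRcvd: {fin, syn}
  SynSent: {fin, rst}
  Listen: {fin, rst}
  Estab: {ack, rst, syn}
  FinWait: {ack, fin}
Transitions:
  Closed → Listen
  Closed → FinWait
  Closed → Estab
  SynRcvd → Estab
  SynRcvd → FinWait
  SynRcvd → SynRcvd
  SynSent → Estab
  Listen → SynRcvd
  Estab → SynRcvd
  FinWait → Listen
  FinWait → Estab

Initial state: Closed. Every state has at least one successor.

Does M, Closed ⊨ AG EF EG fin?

States satisfying EF EG fin: {Closed, SynRcvd, SynSent, Listen, Estab, FinWait}.
States satisfying AG EF EG fin: {Closed, SynRcvd, SynSent, Listen, Estab, FinWait}.
Every state reachable from Closed satisfies EF EG fin.
Closed ∈ Sat(AG EF EG fin).

Yes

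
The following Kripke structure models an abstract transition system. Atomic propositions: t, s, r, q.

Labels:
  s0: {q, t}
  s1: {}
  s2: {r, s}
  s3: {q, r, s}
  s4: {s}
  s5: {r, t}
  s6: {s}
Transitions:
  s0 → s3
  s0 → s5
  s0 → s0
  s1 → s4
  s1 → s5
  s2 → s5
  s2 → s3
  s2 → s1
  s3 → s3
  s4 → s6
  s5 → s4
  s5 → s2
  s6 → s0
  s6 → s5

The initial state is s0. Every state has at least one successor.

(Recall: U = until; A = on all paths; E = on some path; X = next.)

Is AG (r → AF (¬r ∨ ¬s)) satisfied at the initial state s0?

States satisfying r → AF (¬r ∨ ¬s): {s0, s1, s4, s5, s6}.
States satisfying AG (r → AF (¬r ∨ ¬s)): ∅.
s2 is reachable from s0 and violates r → AF (¬r ∨ ¬s), so AG fails at s0.
s0 ∉ Sat(AG (r → AF (¬r ∨ ¬s))).

No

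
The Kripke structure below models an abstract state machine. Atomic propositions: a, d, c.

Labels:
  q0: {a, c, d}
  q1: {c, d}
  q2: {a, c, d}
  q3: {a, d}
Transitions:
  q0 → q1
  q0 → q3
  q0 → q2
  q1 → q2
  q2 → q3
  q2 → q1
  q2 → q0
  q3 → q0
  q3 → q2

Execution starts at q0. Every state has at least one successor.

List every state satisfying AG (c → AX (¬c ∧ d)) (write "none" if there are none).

none

States satisfying c → AX (¬c ∧ d): {q3}.
States satisfying AG (c → AX (¬c ∧ d)): ∅.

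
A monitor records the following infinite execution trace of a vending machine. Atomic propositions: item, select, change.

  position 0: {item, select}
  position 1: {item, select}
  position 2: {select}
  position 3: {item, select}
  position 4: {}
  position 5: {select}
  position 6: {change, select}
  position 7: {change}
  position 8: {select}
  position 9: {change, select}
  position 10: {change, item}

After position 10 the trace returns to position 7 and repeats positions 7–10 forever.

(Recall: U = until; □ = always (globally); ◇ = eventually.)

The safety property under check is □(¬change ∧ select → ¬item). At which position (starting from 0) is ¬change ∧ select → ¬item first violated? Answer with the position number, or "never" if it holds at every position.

0

At position 0 the labels are {item, select}, so ¬change ∧ select → ¬item is false there. This is the first violation.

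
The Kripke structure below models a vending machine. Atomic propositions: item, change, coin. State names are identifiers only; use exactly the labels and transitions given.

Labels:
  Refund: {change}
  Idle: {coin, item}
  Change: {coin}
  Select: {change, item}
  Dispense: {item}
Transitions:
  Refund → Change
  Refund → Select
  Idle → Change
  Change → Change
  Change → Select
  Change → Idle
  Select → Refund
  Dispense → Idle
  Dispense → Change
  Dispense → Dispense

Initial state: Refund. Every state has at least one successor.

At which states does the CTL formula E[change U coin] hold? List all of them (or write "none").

States satisfying change: {Refund, Select}.
States satisfying coin: {Idle, Change}.
States satisfying E[change U coin]: {Refund, Idle, Change, Select}.

{Refund, Idle, Change, Select}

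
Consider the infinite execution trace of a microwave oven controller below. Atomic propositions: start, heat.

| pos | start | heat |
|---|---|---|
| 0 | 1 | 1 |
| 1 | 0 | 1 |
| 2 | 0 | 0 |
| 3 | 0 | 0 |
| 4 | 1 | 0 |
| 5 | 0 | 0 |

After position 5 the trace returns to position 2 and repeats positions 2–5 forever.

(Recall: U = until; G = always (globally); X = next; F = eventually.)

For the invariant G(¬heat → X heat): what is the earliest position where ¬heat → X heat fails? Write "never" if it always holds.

Check ¬heat → X heat at each position in order: 0 ✓, 1 ✓.
At position 2 the labels are {} and the next position 3 has {}, so ¬heat → X heat is false there. This is the first violation.

2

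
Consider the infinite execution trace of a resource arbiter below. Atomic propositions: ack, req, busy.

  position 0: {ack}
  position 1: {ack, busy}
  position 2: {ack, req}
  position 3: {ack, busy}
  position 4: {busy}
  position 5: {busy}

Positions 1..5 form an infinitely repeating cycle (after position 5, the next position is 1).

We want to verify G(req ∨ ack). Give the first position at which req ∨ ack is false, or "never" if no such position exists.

4

Check req ∨ ack at each position in order: 0 ✓, 1 ✓, 2 ✓, 3 ✓.
At position 4 the labels are {busy}, so req ∨ ack is false there. This is the first violation.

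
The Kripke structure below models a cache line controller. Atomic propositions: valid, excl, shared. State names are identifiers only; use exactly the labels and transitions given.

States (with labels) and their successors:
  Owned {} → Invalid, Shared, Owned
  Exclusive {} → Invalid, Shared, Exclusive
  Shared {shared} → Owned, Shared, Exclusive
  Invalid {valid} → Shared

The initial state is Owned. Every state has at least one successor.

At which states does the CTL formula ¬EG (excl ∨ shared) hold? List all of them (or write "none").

States satisfying excl ∨ shared: {Shared}.
States satisfying EG (excl ∨ shared): {Shared}.
States satisfying ¬EG (excl ∨ shared): {Owned, Exclusive, Invalid}.

{Owned, Exclusive, Invalid}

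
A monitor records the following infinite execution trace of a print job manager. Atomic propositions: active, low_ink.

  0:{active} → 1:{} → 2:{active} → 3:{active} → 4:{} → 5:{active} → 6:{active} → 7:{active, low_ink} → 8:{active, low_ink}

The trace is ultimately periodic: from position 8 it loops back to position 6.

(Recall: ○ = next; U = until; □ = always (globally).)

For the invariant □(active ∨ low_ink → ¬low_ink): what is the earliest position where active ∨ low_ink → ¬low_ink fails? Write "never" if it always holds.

Check active ∨ low_ink → ¬low_ink at each position in order: 0 ✓, 1 ✓, 2 ✓, 3 ✓, 4 ✓, 5 ✓, 6 ✓.
At position 7 the labels are {active, low_ink}, so active ∨ low_ink → ¬low_ink is false there. This is the first violation.

7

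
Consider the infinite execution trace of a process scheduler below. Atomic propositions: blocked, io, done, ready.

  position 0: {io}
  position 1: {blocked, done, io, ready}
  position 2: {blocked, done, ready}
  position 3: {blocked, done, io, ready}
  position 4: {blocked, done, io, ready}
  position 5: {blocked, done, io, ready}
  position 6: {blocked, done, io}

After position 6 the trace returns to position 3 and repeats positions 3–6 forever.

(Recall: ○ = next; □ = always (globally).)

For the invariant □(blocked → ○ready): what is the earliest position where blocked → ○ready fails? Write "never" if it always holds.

Check blocked → ○ready at each position in order: 0 ✓, 1 ✓, 2 ✓, 3 ✓, 4 ✓.
At position 5 the labels are {blocked, done, io, ready} and the next position 6 has {blocked, done, io}, so blocked → ○ready is false there. This is the first violation.

5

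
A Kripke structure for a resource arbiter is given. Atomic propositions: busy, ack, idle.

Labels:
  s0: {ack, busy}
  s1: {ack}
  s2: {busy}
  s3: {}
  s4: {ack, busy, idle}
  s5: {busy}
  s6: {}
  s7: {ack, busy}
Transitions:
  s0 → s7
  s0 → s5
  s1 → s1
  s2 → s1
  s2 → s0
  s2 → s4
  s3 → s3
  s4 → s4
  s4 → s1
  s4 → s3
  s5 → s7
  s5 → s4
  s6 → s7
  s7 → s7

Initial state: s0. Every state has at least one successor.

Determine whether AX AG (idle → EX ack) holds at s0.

States satisfying AG (idle → EX ack): {s0, s1, s2, s3, s4, s5, s6, s7}.
States satisfying AX AG (idle → EX ack): {s0, s1, s2, s3, s4, s5, s6, s7}.
s0 ∈ Sat(AX AG (idle → EX ack)).

Holds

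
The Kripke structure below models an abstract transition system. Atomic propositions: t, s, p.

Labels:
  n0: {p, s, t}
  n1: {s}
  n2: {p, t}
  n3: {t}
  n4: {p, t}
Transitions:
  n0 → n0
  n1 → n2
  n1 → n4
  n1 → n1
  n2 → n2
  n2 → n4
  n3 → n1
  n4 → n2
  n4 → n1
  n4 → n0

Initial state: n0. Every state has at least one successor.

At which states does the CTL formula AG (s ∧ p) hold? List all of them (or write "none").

{n0}

States satisfying s ∧ p: {n0}.
States satisfying AG (s ∧ p): {n0}.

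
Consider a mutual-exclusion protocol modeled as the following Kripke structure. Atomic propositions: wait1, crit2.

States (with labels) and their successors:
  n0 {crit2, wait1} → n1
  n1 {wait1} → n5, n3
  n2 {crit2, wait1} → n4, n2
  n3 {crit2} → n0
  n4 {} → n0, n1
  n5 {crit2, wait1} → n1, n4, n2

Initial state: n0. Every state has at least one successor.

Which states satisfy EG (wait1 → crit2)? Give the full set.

{n2, n5}

States satisfying wait1 → crit2: {n0, n2, n3, n4, n5}.
States satisfying EG (wait1 → crit2): {n2, n5}.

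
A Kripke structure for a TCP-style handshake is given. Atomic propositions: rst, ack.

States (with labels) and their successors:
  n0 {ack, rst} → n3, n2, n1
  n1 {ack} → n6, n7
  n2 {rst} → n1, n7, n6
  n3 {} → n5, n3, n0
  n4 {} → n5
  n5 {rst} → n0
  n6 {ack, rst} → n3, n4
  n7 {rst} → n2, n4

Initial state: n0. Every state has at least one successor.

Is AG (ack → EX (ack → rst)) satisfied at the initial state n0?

States satisfying ack → EX (ack → rst): {n0, n1, n2, n3, n4, n5, n6, n7}.
States satisfying AG (ack → EX (ack → rst)): {n0, n1, n2, n3, n4, n5, n6, n7}.
Every state reachable from n0 satisfies ack → EX (ack → rst).
n0 ∈ Sat(AG (ack → EX (ack → rst))).

Holds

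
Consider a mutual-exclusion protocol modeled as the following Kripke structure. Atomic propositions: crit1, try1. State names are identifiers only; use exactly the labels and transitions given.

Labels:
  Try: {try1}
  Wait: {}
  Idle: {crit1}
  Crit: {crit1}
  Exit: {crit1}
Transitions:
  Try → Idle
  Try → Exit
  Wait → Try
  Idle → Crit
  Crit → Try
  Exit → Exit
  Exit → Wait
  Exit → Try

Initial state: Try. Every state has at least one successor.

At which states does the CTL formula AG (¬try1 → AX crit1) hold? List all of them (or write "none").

none

States satisfying ¬try1 → AX crit1: {Try, Idle}.
States satisfying AG (¬try1 → AX crit1): ∅.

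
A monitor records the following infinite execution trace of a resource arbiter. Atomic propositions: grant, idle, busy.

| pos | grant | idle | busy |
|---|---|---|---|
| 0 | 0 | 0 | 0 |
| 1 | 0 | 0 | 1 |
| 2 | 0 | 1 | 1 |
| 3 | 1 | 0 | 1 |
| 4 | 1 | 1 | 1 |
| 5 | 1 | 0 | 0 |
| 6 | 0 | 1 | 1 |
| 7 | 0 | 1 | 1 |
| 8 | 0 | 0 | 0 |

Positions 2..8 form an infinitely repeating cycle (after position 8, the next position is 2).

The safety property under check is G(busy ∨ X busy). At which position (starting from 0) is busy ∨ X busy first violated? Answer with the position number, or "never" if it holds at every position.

never

busy ∨ X busy holds at every position 0..8, and those are all the positions the trace ever visits, so the invariant G(busy ∨ X busy) is never violated.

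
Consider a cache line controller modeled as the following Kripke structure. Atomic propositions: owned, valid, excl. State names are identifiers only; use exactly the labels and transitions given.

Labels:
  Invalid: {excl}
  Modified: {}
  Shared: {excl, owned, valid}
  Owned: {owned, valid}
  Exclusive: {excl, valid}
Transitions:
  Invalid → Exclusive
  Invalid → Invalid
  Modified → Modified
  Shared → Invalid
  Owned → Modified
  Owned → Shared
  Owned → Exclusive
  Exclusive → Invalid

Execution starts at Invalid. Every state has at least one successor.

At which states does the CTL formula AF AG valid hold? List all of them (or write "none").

States satisfying AG valid: ∅.
States satisfying AF AG valid: ∅.

none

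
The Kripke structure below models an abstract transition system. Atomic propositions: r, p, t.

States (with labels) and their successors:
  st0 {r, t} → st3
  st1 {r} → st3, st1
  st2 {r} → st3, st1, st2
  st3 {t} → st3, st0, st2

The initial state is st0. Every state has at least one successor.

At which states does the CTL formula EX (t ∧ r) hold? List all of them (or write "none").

{st3}

States satisfying t ∧ r: {st0}.
States satisfying EX (t ∧ r): {st3}.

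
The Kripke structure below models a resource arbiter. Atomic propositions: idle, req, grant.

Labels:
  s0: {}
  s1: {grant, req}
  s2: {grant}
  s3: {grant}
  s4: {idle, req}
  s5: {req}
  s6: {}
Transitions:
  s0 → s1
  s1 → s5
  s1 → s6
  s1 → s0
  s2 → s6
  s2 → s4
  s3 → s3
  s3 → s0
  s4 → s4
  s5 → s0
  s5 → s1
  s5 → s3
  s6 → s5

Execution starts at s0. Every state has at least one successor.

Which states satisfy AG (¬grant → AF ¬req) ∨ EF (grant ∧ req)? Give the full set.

States satisfying ¬grant → AF ¬req: {s0, s1, s2, s3, s6}.
States satisfying AG (¬grant → AF ¬req): ∅.
States satisfying grant ∧ req: {s1}.
States satisfying EF (grant ∧ req): {s0, s1, s2, s3, s5, s6}.
States satisfying AG (¬grant → AF ¬req) ∨ EF (grant ∧ req): {s0, s1, s2, s3, s5, s6}.

{s0, s1, s2, s3, s5, s6}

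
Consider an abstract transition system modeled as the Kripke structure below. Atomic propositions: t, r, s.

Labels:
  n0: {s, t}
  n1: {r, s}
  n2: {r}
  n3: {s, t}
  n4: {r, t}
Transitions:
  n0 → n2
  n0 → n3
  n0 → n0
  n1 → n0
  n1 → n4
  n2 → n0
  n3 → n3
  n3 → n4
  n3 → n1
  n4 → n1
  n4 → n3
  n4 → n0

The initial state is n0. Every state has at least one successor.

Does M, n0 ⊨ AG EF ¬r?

Satisfied

States satisfying EF ¬r: {n0, n1, n2, n3, n4}.
States satisfying AG EF ¬r: {n0, n1, n2, n3, n4}.
Every state reachable from n0 satisfies EF ¬r.
n0 ∈ Sat(AG EF ¬r).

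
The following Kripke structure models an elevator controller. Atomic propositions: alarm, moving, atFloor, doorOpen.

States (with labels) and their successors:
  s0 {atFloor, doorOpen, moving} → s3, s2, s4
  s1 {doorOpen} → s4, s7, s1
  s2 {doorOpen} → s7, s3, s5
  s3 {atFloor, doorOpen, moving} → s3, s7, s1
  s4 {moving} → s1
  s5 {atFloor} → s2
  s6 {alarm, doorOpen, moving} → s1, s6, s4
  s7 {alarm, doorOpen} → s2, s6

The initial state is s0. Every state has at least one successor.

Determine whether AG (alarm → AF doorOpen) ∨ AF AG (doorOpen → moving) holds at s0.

States satisfying alarm → AF doorOpen: {s0, s1, s2, s3, s4, s5, s6, s7}.
States satisfying AG (alarm → AF doorOpen): {s0, s1, s2, s3, s4, s5, s6, s7}.
States satisfying AG (doorOpen → moving): ∅.
States satisfying AF AG (doorOpen → moving): ∅.
States satisfying AG (alarm → AF doorOpen) ∨ AF AG (doorOpen → moving): {s0, s1, s2, s3, s4, s5, s6, s7}.
s0 ∈ Sat(AG (alarm → AF doorOpen) ∨ AF AG (doorOpen → moving)).

Yes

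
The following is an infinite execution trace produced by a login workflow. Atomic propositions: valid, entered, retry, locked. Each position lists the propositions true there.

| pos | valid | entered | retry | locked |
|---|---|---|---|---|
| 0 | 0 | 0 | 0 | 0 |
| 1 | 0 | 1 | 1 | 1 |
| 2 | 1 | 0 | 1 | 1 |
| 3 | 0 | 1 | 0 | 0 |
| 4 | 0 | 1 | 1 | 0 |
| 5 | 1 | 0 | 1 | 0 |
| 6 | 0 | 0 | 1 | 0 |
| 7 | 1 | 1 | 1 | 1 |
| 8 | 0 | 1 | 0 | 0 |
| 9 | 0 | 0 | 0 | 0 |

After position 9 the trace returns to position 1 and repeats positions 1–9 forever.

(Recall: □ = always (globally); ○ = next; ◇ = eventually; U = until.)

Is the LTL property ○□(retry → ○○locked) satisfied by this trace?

The position after 0 is 1; □(retry → ○○locked) is false there.

No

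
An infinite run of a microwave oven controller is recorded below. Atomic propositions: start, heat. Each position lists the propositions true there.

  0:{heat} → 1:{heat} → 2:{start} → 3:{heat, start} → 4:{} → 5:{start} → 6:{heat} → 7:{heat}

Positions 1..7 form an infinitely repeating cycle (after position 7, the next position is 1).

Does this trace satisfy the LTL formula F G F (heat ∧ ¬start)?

G F (heat ∧ ¬start) holds at position 0, which is reachable from 0, so F G F (heat ∧ ¬start) holds.

Yes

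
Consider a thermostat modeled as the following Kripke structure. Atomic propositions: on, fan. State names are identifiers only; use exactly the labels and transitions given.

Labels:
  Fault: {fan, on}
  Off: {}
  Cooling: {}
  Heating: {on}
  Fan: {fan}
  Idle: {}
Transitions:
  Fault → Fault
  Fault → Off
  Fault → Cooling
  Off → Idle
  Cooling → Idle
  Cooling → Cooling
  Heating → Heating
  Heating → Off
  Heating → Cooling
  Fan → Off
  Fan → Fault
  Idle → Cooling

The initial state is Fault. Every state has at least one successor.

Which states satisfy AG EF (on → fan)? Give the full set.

{Fault, Off, Cooling, Heating, Fan, Idle}

States satisfying EF (on → fan): {Fault, Off, Cooling, Heating, Fan, Idle}.
States satisfying AG EF (on → fan): {Fault, Off, Cooling, Heating, Fan, Idle}.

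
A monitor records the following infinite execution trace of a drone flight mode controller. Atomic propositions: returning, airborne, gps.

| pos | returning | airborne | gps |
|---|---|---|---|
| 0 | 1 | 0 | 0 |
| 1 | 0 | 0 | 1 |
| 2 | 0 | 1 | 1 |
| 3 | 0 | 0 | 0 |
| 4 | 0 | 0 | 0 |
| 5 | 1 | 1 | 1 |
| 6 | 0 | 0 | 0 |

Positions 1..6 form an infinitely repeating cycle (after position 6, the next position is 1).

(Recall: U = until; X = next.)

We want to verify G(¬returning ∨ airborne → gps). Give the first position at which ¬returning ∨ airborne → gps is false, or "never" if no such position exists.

3

Check ¬returning ∨ airborne → gps at each position in order: 0 ✓, 1 ✓, 2 ✓.
At position 3 the labels are {}, so ¬returning ∨ airborne → gps is false there. This is the first violation.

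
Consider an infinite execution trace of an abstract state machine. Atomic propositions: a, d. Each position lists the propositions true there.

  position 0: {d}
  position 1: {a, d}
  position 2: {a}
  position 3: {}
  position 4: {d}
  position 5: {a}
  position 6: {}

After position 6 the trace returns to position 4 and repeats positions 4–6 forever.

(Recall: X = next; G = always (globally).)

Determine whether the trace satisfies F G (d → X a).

Satisfied

G (d → X a) holds at position 0, which is reachable from 0, so F G (d → X a) holds.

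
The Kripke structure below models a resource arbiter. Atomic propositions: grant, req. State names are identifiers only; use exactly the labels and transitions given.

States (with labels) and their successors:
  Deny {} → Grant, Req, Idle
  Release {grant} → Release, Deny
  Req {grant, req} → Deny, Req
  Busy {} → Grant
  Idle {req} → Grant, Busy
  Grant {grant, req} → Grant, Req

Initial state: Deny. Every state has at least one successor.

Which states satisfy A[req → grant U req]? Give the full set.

{Deny, Req, Busy, Idle, Grant}

States satisfying req → grant: {Deny, Release, Req, Busy, Grant}.
States satisfying req: {Req, Idle, Grant}.
States satisfying A[req → grant U req]: {Deny, Req, Busy, Idle, Grant}.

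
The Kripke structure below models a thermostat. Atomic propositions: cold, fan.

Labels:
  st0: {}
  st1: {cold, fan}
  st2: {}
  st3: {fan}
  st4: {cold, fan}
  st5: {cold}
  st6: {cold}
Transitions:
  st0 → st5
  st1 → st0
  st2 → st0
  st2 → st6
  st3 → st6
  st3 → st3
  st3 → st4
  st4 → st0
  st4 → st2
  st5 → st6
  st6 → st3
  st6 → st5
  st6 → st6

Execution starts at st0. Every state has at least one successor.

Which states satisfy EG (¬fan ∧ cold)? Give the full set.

{st5, st6}

States satisfying ¬fan ∧ cold: {st5, st6}.
States satisfying EG (¬fan ∧ cold): {st5, st6}.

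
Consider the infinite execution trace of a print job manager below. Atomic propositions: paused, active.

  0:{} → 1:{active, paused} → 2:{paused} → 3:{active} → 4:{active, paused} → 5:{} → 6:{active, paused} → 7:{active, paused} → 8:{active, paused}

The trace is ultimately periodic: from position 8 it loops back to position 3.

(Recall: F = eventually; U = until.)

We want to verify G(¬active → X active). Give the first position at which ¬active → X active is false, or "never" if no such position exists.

¬active → X active holds at every position 0..8, and those are all the positions the trace ever visits, so the invariant G(¬active → X active) is never violated.

never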